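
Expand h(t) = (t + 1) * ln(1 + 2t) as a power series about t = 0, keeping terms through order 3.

2*t^3/3 + 2*t

Multiply each power in the prefactor through the base expansion.
[t^0] = 0;  [t^1] = 2;  [t^2] = 0;  [t^3] = 2/3.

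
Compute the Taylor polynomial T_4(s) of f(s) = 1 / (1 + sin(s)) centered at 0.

2*s^4/3 - 5*s^3/6 + s^2 - s + 1

Write 1/(1+u) = 1 - u + u^2 - u^3 + ... and substitute the series for u.
f(0) = 1
f′(0) = -1
f′′(0) = 2
f′′′(0) = -5
f^(4)(0) = 16
Then c_k = f^(k)(0)/k! gives each Taylor coefficient.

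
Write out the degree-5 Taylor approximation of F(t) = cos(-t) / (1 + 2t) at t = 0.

Write out both Maclaurin series and multiply, keeping only the needed powers.
[t^0] = 1;  [t^1] = -2;  [t^2] = 7/2;  [t^3] = -7;  [t^4] = 337/24;  [t^5] = -337/12.

-337*t^5/12 + 337*t^4/24 - 7*t^3 + 7*t^2/2 - 2*t + 1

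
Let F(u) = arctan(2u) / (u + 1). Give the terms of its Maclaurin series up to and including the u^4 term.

Expand 1/(denominator) as a geometric series and multiply by the numerator's series.
F(0) = 0
F′(0) = 2
F′′(0) = -4
F′′′(0) = -4
F^(4)(0) = 16

2*u^4/3 - 2*u^3/3 - 2*u^2 + 2*u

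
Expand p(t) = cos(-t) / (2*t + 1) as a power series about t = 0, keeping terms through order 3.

Use 1/(1 - r) = Σ r^k on the denominator, then take the Cauchy product.
[t^0] = 1;  [t^1] = -2;  [t^2] = 7/2;  [t^3] = -7.

-7*t^3 + 7*t^2/2 - 2*t + 1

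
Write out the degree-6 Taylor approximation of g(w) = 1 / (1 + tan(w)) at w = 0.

Use the geometric series for the reciprocal, then substitute.
[w^0] = 1;  [w^1] = -1;  [w^2] = 1;  [w^3] = -4/3;  [w^4] = 5/3;  [w^5] = -32/15;  [w^6] = 122/45.

122*w^6/45 - 32*w^5/15 + 5*w^4/3 - 4*w^3/3 + w^2 - w + 1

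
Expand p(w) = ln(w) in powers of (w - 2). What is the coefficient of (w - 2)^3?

1/24

[(w - 2)^0] = ln(2);  [(w - 2)^1] = 1/2;  [(w - 2)^2] = -1/8;  [(w - 2)^3] = 1/24.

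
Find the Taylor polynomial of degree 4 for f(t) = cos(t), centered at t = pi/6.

sqrt(3)*(t - pi/6)^4/48 + (t - pi/6)^3/12 - sqrt(3)*(t - pi/6)^2/4 - (t - pi/6)/2 + sqrt(3)/2

Compute the successive derivatives at the expansion point and divide by k!.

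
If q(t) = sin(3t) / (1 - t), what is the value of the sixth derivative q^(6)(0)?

Write out both Maclaurin series and multiply, keeping only the needed powers.
The coefficient of t^6 in the expansion is 21/40, so q^(6)(0) = 6! * (21/40) = 378.

378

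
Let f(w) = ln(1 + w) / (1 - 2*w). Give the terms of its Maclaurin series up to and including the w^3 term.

Multiply the numerator's expansion by the denominator's geometric series.
f(0) = 0
f′(0) = 1
f′′(0) = 3
f′′′(0) = 20

10*w^3/3 + 3*w^2/2 + w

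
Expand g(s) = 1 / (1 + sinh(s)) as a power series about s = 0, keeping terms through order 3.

Write 1/(1+u) = 1 - u + u^2 - u^3 + ... and substitute the series for u.
g(0) = 1
g′(0) = -1
g′′(0) = 2
g′′′(0) = -7
Then c_k = g^(k)(0)/k! gives each Taylor coefficient.

-7*s^3/6 + s^2 - s + 1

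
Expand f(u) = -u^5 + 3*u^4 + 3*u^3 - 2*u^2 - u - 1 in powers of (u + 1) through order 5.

Use the known series and substitute for the argument.
f(-1) = -1
f′(-1) = -5
f′′(-1) = 34
f′′′(-1) = -114
f^(4)(-1) = 192
f^(5)(-1) = -120
Then c_k = f^(k)(-1)/k! gives each Taylor coefficient.

-(u + 1)^5 + 8*(u + 1)^4 - 19*(u + 1)^3 + 17*(u + 1)^2 - 5*(u + 1) - 1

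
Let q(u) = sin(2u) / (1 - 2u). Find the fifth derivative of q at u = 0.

Take the Cauchy product of the two expansions.
From the series, [u^5] q = 404/15; multiply by 5! = 120 to get 3232.

3232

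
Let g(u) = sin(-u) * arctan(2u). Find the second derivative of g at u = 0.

Multiply the two series term by term and collect like powers.
The coefficient of u^2 in the expansion is -2, so g′′(0) = 2! * (-2) = -4.

-4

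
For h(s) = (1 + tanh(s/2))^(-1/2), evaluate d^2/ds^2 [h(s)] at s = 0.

Let u equal the inner series; expand the outer function in u and truncate.
From the series, [s^2] h = 3/32; multiply by 2! = 2 to get 3/16.

3/16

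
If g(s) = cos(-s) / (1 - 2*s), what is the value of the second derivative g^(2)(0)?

Multiply the numerator's expansion by the denominator's geometric series.
The coefficient of s^2 in the expansion is 7/2, so g′′(0) = 2! * (7/2) = 7.

7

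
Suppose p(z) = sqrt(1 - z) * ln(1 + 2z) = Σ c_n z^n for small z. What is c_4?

-125/24

Write out both Maclaurin series and multiply, keeping only the needed powers.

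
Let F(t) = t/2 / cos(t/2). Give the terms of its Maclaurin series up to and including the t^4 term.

t^3/16 + t/2

Write the quotient as an unknown series and match coefficients against numerator = denominator · series.
F(0) = 0
F′(0) = 1/2
F′′(0) = 0
F′′′(0) = 3/8
F^(4)(0) = 0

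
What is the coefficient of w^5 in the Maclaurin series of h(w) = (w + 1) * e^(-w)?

1/30

Shift and add copies of the series according to the polynomial's terms.
[w^0] = 1;  [w^1] = 0;  [w^2] = -1/2;  [w^3] = 1/3;  [w^4] = -1/8;  [w^5] = 1/30.
So c_5 = h^(5)(0)/5! = 1/30.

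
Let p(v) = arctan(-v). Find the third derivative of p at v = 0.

From the series, [v^3] p = 1/3; multiply by 3! = 6 to get 2.

2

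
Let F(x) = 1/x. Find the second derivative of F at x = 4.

1/32

From the series, [(x - 4)^2] F = 1/64; multiply by 2! = 2 to get 1/32.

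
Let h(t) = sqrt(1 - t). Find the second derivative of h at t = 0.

-1/4

From the series, [t^2] h = -1/8; multiply by 2! = 2 to get -1/4.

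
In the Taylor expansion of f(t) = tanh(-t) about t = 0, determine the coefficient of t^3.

c_3 = f′′′(0)/3! = 1/3.

1/3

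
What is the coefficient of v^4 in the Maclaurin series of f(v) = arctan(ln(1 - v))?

1/4

Compose series: expand the inner function first, then feed it into the outer expansion.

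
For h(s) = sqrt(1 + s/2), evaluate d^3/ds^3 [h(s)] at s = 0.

3/64

From the series, [s^3] h = 1/128; multiply by 3! = 6 to get 3/64.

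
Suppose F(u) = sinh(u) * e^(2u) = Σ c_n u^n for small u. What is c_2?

Expand each factor separately, then convolve coefficients.
F(0) = 0
F′(0) = 1
F′′(0) = 4
So c_2 = F′′(0)/2! = 2.

2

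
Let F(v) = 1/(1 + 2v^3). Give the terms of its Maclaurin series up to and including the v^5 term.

1 - 2*v^3

F(0) = 1
F′(0) = 0
F′′(0) = 0
F′′′(0) = -12
F^(4)(0) = 0
F^(5)(0) = 0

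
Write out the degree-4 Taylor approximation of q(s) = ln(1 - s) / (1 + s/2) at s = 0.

Multiply the two series term by term and collect like powers.
q(0) = 0
q′(0) = -1
q′′(0) = 0
q′′′(0) = -2
q^(4)(0) = -2

-s^4/12 - s^3/3 - s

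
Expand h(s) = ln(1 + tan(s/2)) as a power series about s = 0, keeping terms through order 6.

Plug the Maclaurin series of the inner function into that of the outer and collect terms.
h(0) = 0
h′(0) = 1/2
h′′(0) = -1/4
h′′′(0) = 1/2
h^(4)(0) = -7/8
h^(5)(0) = 5/2
h^(6)(0) = -31/4

-31*s^6/2880 + s^5/48 - 7*s^4/192 + s^3/12 - s^2/8 + s/2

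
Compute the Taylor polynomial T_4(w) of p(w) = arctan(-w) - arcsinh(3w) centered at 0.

Expand each term separately and add.

29*w^3/6 - 4*w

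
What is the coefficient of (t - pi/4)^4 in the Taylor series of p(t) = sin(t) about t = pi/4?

sqrt(2)/48

[(t - pi/4)^0] = sqrt(2)/2;  [(t - pi/4)^1] = sqrt(2)/2;  [(t - pi/4)^2] = -sqrt(2)/4;  [(t - pi/4)^3] = -sqrt(2)/12;  [(t - pi/4)^4] = sqrt(2)/48.
So c_4 = p^(4)(pi/4)/4! = sqrt(2)/48.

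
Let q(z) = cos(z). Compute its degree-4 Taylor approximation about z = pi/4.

Differentiate repeatedly and evaluate at the center.
q(pi/4) = sqrt(2)/2
q′(pi/4) = -sqrt(2)/2
q′′(pi/4) = -sqrt(2)/2
q′′′(pi/4) = sqrt(2)/2
q^(4)(pi/4) = sqrt(2)/2

sqrt(2)*(z - pi/4)^4/48 + sqrt(2)*(z - pi/4)^3/12 - sqrt(2)*(z - pi/4)^2/4 - sqrt(2)*(z - pi/4)/2 + sqrt(2)/2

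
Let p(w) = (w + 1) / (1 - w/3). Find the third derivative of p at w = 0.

8/9

Multiply each power in the prefactor through the base expansion.
The coefficient of w^3 in the expansion is 4/27, so p′′′(0) = 3! * (4/27) = 8/9.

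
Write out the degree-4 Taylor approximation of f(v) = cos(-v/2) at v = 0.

v^4/384 - v^2/8 + 1

f(0) = 1
f′(0) = 0
f′′(0) = -1/4
f′′′(0) = 0
f^(4)(0) = 1/16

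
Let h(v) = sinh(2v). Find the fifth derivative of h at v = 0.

32

From the series, [v^5] h = 4/15; multiply by 5! = 120 to get 32.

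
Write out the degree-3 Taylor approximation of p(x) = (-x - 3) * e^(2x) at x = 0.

-6*x^3 - 8*x^2 - 7*x - 3

Shift and add copies of the series according to the polynomial's terms.
p(0) = -3
p′(0) = -7
p′′(0) = -16
p′′′(0) = -36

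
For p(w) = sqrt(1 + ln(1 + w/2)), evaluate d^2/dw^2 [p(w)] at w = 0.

Plug the Maclaurin series of the inner function into that of the outer and collect terms.
From the series, [w^2] p = -3/32; multiply by 2! = 2 to get -3/16.

-3/16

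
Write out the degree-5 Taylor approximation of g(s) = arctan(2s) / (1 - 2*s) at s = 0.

Expand 1/(denominator) as a geometric series and multiply by the numerator's series.

416*s^5/15 + 32*s^4/3 + 16*s^3/3 + 4*s^2 + 2*s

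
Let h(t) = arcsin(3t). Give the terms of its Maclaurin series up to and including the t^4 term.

9*t^3/2 + 3*t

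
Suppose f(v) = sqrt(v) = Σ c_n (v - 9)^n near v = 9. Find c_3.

1/3888

[(v - 9)^0] = 3;  [(v - 9)^1] = 1/6;  [(v - 9)^2] = -1/216;  [(v - 9)^3] = 1/3888.
So c_3 = f′′′(9)/3! = 1/3888.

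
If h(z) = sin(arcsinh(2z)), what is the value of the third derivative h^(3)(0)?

Plug the Maclaurin series of the inner function into that of the outer and collect terms.
From the series, [z^3] h = -8/3; multiply by 3! = 6 to get -16.

-16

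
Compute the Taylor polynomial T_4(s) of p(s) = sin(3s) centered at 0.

-9*s^3/2 + 3*s

p(0) = 0
p′(0) = 3
p′′(0) = 0
p′′′(0) = -27
p^(4)(0) = 0
The Taylor polynomial is Σ p^(k)(0)/k! · s^k.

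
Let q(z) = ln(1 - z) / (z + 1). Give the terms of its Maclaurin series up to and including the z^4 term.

Use 1/(1 - r) = Σ r^k on the denominator, then take the Cauchy product.

7*z^4/12 - 5*z^3/6 + z^2/2 - z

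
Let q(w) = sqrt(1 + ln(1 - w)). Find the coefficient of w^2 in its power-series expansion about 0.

Substitute the inner expansion into the outer series and collect powers.

-3/8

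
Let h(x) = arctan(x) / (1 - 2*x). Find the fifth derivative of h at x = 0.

1784

Expand 1/(denominator) as a geometric series and multiply by the numerator's series.
From the series, [x^5] h = 223/15; multiply by 5! = 120 to get 1784.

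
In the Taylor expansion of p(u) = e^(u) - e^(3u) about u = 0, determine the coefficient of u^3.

Combine the two series term by term.

-13/3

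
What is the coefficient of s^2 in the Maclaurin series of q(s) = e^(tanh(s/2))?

1/8

Let u equal the inner series; expand the outer function in u and truncate.
[s^0] = 1;  [s^1] = 1/2;  [s^2] = 1/8.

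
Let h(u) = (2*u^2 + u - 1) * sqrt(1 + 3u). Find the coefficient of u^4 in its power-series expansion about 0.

Shift and add copies of the series according to the polynomial's terms.

333/128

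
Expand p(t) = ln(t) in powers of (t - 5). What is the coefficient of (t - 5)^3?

1/375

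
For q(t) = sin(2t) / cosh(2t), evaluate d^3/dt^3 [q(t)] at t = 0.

-32

Invert the denominator's series and multiply.
From the series, [t^3] q = -16/3; multiply by 3! = 6 to get -32.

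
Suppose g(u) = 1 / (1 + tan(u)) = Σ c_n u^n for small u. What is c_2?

1

Use the geometric series for the reciprocal, then substitute.
g(0) = 1
g′(0) = -1
g′′(0) = 2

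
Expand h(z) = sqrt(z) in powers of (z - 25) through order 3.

(z - 25)^3/50000 - (z - 25)^2/1000 + (z - 25)/10 + 5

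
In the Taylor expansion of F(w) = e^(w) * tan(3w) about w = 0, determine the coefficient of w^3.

Take the Cauchy product of the two expansions.
[w^0] = 0;  [w^1] = 3;  [w^2] = 3;  [w^3] = 21/2.

21/2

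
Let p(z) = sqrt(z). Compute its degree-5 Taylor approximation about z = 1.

7*(z - 1)^5/256 - 5*(z - 1)^4/128 + (z - 1)^3/16 - (z - 1)^2/8 + (z - 1)/2 + 1

Differentiate repeatedly and evaluate at the center.
[(z - 1)^0] = 1;  [(z - 1)^1] = 1/2;  [(z - 1)^2] = -1/8;  [(z - 1)^3] = 1/16;  [(z - 1)^4] = -5/128;  [(z - 1)^5] = 7/256.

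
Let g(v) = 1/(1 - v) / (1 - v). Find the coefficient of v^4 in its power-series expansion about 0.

Expand each factor separately, then convolve coefficients.
g(0) = 1
g′(0) = 2
g′′(0) = 6
g′′′(0) = 24
g^(4)(0) = 120
The Taylor polynomial is Σ g^(k)(0)/k! · v^k.

5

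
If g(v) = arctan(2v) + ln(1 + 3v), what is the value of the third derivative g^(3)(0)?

38

Combine the two series term by term.
The coefficient of v^3 in the expansion is 19/3, so g′′′(0) = 3! * (19/3) = 38.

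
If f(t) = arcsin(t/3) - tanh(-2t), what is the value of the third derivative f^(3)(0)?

Add the two expansions coefficient-wise.
From the series, [t^3] f = -431/162; multiply by 3! = 6 to get -431/27.

-431/27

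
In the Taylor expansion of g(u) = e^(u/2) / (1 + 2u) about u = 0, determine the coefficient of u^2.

Expand each factor separately, then convolve coefficients.

25/8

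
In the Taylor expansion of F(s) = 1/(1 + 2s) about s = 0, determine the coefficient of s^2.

4

Use the known series and substitute for the argument.
So c_2 = F′′(0)/2! = 4.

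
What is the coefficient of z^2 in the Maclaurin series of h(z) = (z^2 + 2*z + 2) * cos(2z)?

Distribute the polynomial across the series and collect like powers.
h(0) = 2
h′(0) = 2
h′′(0) = -6
The Taylor polynomial is Σ h^(k)(0)/k! · z^k.

-3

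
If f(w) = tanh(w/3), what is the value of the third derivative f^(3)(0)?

The coefficient of w^3 in the expansion is -1/81, so f′′′(0) = 3! * (-1/81) = -2/27.

-2/27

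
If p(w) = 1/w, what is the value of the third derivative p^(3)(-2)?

-3/8

The coefficient of (w + 2)^3 in the expansion is -1/16, so p′′′(-2) = 3! * (-1/16) = -3/8.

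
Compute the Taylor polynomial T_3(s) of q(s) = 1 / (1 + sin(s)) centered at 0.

Use the geometric series for the reciprocal, then substitute.

-5*s^3/6 + s^2 - s + 1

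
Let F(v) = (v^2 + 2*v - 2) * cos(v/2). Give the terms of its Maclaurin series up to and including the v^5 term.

v^5/192 - 25*v^4/192 - v^3/4 + 5*v^2/4 + 2*v - 2

Shift and add copies of the series according to the polynomial's terms.
F(0) = -2
F′(0) = 2
F′′(0) = 5/2
F′′′(0) = -3/2
F^(4)(0) = -25/8
F^(5)(0) = 5/8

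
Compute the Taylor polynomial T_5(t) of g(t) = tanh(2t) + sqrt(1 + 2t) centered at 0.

Combine the two series term by term.
g(0) = 1
g′(0) = 3
g′′(0) = -1
g′′′(0) = -13
g^(4)(0) = -15
g^(5)(0) = 617

617*t^5/120 - 5*t^4/8 - 13*t^3/6 - t^2/2 + 3*t + 1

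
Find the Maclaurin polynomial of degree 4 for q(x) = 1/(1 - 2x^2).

4*x^4 + 2*x^2 + 1

q(0) = 1
q′(0) = 0
q′′(0) = 4
q′′′(0) = 0
q^(4)(0) = 96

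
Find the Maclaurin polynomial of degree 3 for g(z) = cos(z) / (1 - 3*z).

Expand 1/(denominator) as a geometric series and multiply by the numerator's series.
g(0) = 1
g′(0) = 3
g′′(0) = 17
g′′′(0) = 153
Dividing each by k! gives the coefficients c_0, ..., c_3.

51*z^3/2 + 17*z^2/2 + 3*z + 1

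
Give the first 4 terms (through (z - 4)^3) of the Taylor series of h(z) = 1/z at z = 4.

-(z - 4)^3/256 + (z - 4)^2/64 - (z - 4)/16 + 1/4

h(4) = 1/4
h′(4) = -1/16
h′′(4) = 1/32
h′′′(4) = -3/128
The Taylor polynomial is Σ h^(k)(4)/k! · (z - 4)^k.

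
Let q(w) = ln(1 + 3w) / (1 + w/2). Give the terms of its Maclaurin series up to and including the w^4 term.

-105*w^4/4 + 12*w^3 - 6*w^2 + 3*w

Take the Cauchy product of the two expansions.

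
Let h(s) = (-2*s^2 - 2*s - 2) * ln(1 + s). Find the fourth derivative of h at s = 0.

20

Multiply each power in the prefactor through the base expansion.
The coefficient of s^4 in the expansion is 5/6, so h^(4)(0) = 4! * (5/6) = 20.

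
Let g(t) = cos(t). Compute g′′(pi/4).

From the series, [(t - pi/4)^2] g = -sqrt(2)/4; multiply by 2! = 2 to get -sqrt(2)/2.

-sqrt(2)/2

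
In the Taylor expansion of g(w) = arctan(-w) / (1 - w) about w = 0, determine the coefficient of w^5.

Expand 1/(denominator) as a geometric series and multiply by the numerator's series.
g(0) = 0
g′(0) = -1
g′′(0) = -2
g′′′(0) = -4
g^(4)(0) = -16
g^(5)(0) = -104
So c_5 = g^(5)(0)/5! = -13/15.

-13/15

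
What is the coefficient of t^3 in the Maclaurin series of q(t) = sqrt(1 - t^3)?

Differentiate repeatedly and evaluate at the center.
q(0) = 1
q′(0) = 0
q′′(0) = 0
q′′′(0) = -3
So c_3 = q′′′(0)/3! = -1/2.

-1/2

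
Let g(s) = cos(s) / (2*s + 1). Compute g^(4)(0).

337

Multiply the numerator's expansion by the denominator's geometric series.
From the series, [s^4] g = 337/24; multiply by 4! = 24 to get 337.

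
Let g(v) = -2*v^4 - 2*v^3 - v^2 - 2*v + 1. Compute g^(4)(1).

-48

From the series, [(v - 1)^4] g = -2; multiply by 4! = 24 to get -48.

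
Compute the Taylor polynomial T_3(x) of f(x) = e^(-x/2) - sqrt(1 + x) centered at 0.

Add the two expansions coefficient-wise.
[x^0] = 0;  [x^1] = -1;  [x^2] = 1/4;  [x^3] = -1/12.

-x^3/12 + x^2/4 - x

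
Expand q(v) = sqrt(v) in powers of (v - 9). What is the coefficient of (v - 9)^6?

-7/60466176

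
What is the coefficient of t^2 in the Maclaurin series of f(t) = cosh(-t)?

1/2

f(0) = 1
f′(0) = 0
f′′(0) = 1
So c_2 = f′′(0)/2! = 1/2.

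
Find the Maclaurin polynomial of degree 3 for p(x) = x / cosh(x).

-x^3/2 + x

Invert the denominator's series and multiply.
p(0) = 0
p′(0) = 1
p′′(0) = 0
p′′′(0) = -3
The Taylor polynomial is Σ p^(k)(0)/k! · x^k.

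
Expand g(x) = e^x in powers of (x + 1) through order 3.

Use the known series and substitute for the argument.
g(-1) = e^(-1)
g′(-1) = e^(-1)
g′′(-1) = e^(-1)
g′′′(-1) = e^(-1)
Dividing each by k! gives the coefficients c_0, ..., c_3.

(x + 1)^3*e^(-1)/6 + (x + 1)^2*e^(-1)/2 + (x + 1)*e^(-1) + e^(-1)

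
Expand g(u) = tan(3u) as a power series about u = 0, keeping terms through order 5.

g(0) = 0
g′(0) = 3
g′′(0) = 0
g′′′(0) = 54
g^(4)(0) = 0
g^(5)(0) = 3888

162*u^5/5 + 9*u^3 + 3*u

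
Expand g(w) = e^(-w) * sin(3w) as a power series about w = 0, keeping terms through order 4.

Take the Cauchy product of the two expansions.

4*w^4 - 3*w^3 - 3*w^2 + 3*w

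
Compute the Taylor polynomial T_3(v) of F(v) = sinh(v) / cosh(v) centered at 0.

Invert the denominator's series and multiply.

-v^3/3 + v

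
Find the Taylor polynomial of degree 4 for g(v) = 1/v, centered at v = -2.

Differentiate repeatedly and evaluate at the center.

-(v + 2)^4/32 - (v + 2)^3/16 - (v + 2)^2/8 - (v + 2)/4 - 1/2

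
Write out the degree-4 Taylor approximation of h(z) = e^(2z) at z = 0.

2*z^4/3 + 4*z^3/3 + 2*z^2 + 2*z + 1

Use the known series and substitute for the argument.
h(0) = 1
h′(0) = 2
h′′(0) = 4
h′′′(0) = 8
h^(4)(0) = 16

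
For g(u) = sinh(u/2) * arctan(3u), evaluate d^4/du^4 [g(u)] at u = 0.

Expand each factor separately, then convolve coefficients.
The coefficient of u^4 in the expansion is -71/16, so g^(4)(0) = 4! * (-71/16) = -213/2.

-213/2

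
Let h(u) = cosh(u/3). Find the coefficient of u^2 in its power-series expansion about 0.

1/18

Differentiate repeatedly and evaluate at the center.
So c_2 = h′′(0)/2! = 1/18.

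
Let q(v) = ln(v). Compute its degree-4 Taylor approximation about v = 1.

-(v - 1)^4/4 + (v - 1)^3/3 - (v - 1)^2/2 + (v - 1)

q(1) = 0
q′(1) = 1
q′′(1) = -1
q′′′(1) = 2
q^(4)(1) = -6
Then c_k = q^(k)(1)/k! gives each Taylor coefficient.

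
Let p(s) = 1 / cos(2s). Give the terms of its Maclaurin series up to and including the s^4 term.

10*s^4/3 + 2*s^2 + 1

Divide the numerator series by the denominator series (power-series long division).
p(0) = 1
p′(0) = 0
p′′(0) = 4
p′′′(0) = 0
p^(4)(0) = 80
The Taylor polynomial is Σ p^(k)(0)/k! · s^k.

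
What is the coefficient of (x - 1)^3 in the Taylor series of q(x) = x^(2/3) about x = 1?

[(x - 1)^0] = 1;  [(x - 1)^1] = 2/3;  [(x - 1)^2] = -1/9;  [(x - 1)^3] = 4/81.
So c_3 = q′′′(1)/3! = 4/81.

4/81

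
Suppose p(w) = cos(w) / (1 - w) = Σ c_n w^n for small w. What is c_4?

13/24

Expand each factor separately, then convolve coefficients.
p(0) = 1
p′(0) = 1
p′′(0) = 1
p′′′(0) = 3
p^(4)(0) = 13
So c_4 = p^(4)(0)/4! = 13/24.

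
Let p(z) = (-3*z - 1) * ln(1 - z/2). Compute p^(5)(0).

51/8

Multiply each power in the prefactor through the base expansion.
The coefficient of z^5 in the expansion is 17/320, so p^(5)(0) = 5! * (17/320) = 51/8.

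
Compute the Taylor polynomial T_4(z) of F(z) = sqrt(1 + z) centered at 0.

-5*z^4/128 + z^3/16 - z^2/8 + z/2 + 1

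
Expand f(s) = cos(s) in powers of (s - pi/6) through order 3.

Differentiate repeatedly and evaluate at the center.
f(pi/6) = sqrt(3)/2
f′(pi/6) = -1/2
f′′(pi/6) = -sqrt(3)/2
f′′′(pi/6) = 1/2

(s - pi/6)^3/12 - sqrt(3)*(s - pi/6)^2/4 - (s - pi/6)/2 + sqrt(3)/2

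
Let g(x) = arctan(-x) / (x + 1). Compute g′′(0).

Expand 1/(denominator) as a geometric series and multiply by the numerator's series.
The coefficient of x^2 in the expansion is 1, so g′′(0) = 2! * (1) = 2.

2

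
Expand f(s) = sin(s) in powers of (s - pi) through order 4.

(s - pi)^3/6 - (s - pi)

f(pi) = 0
f′(pi) = -1
f′′(pi) = 0
f′′′(pi) = 1
f^(4)(pi) = 0
The Taylor polynomial is Σ f^(k)(pi)/k! · (s - pi)^k.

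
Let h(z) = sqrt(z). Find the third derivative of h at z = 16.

From the series, [(z - 16)^3] h = 1/16384; multiply by 3! = 6 to get 3/8192.

3/8192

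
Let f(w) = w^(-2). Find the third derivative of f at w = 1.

Differentiate repeatedly and evaluate at the center.
The coefficient of (w - 1)^3 in the expansion is -4, so f′′′(1) = 3! * (-4) = -24.

-24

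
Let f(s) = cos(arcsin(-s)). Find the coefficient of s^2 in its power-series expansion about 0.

Let u equal the inner series; expand the outer function in u and truncate.
f(0) = 1
f′(0) = 0
f′′(0) = -1

-1/2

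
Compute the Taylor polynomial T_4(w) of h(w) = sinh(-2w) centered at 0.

Use the known series and substitute for the argument.
h(0) = 0
h′(0) = -2
h′′(0) = 0
h′′′(0) = -8
h^(4)(0) = 0
The Taylor polynomial is Σ h^(k)(0)/k! · w^k.

-4*w^3/3 - 2*w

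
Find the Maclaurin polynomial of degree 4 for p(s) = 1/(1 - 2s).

Differentiate repeatedly and evaluate at the center.
[s^0] = 1;  [s^1] = 2;  [s^2] = 4;  [s^3] = 8;  [s^4] = 16.

16*s^4 + 8*s^3 + 4*s^2 + 2*s + 1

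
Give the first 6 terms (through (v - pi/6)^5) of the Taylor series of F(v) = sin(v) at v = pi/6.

sqrt(3)*(v - pi/6)^5/240 + (v - pi/6)^4/48 - sqrt(3)*(v - pi/6)^3/12 - (v - pi/6)^2/4 + sqrt(3)*(v - pi/6)/2 + 1/2

Apply the Taylor formula c_k = f^(k)(a)/k!.
F(pi/6) = 1/2
F′(pi/6) = sqrt(3)/2
F′′(pi/6) = -1/2
F′′′(pi/6) = -sqrt(3)/2
F^(4)(pi/6) = 1/2
F^(5)(pi/6) = sqrt(3)/2
The Taylor polynomial is Σ F^(k)(pi/6)/k! · (v - pi/6)^k.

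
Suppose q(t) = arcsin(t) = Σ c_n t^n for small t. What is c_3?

q(0) = 0
q′(0) = 1
q′′(0) = 0
q′′′(0) = 1

1/6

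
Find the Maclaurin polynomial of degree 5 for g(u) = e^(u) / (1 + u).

Write out both Maclaurin series and multiply, keeping only the needed powers.
g(0) = 1
g′(0) = 0
g′′(0) = 1
g′′′(0) = -2
g^(4)(0) = 9
g^(5)(0) = -44
The Taylor polynomial is Σ g^(k)(0)/k! · u^k.

-11*u^5/30 + 3*u^4/8 - u^3/3 + u^2/2 + 1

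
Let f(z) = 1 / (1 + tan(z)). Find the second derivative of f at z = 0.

Write 1/(1+u) = 1 - u + u^2 - u^3 + ... and substitute the series for u.
From the series, [z^2] f = 1; multiply by 2! = 2 to get 2.

2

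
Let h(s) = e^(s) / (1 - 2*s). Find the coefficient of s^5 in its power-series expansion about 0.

6331/120

Expand 1/(denominator) as a geometric series and multiply by the numerator's series.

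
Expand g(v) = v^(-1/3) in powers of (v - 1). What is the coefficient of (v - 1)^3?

-14/81

Compute the successive derivatives at the expansion point and divide by k!.
g(1) = 1
g′(1) = -1/3
g′′(1) = 4/9
g′′′(1) = -28/27
Dividing each by k! gives the coefficients c_0, ..., c_3.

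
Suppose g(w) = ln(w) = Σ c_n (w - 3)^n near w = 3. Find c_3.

1/81

c_3 = g′′′(3)/3! = 1/81.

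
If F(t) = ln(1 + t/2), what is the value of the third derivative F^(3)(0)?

1/4

The coefficient of t^3 in the expansion is 1/24, so F′′′(0) = 3! * (1/24) = 1/4.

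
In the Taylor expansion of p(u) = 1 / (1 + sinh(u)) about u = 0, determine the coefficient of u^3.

Write 1/(1+u) = 1 - u + u^2 - u^3 + ... and substitute the series for u.
So c_3 = p′′′(0)/3! = -7/6.

-7/6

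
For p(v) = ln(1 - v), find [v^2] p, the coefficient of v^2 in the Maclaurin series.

-1/2

c_2 = p′′(0)/2! = -1/2.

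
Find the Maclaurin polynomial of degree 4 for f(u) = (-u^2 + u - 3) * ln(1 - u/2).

25*u^4/192 + u^3/2 - u^2/8 + 3*u/2

Distribute the polynomial across the series and collect like powers.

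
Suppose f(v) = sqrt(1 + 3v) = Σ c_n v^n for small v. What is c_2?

f(0) = 1
f′(0) = 3/2
f′′(0) = -9/4

-9/8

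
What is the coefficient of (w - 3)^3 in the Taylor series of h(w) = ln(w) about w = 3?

1/81

Differentiate repeatedly and evaluate at the center.
[(w - 3)^0] = ln(3);  [(w - 3)^1] = 1/3;  [(w - 3)^2] = -1/18;  [(w - 3)^3] = 1/81.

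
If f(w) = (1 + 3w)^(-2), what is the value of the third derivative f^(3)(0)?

Compute the successive derivatives at the expansion point and divide by k!.
From the series, [w^3] f = -108; multiply by 3! = 6 to get -648.

-648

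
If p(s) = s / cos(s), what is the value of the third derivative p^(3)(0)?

3

Invert the denominator's series and multiply.
The coefficient of s^3 in the expansion is 1/2, so p′′′(0) = 3! * (1/2) = 3.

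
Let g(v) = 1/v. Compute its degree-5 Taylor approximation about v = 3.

-(v - 3)^5/729 + (v - 3)^4/243 - (v - 3)^3/81 + (v - 3)^2/27 - (v - 3)/9 + 1/3

Differentiate repeatedly and evaluate at the center.
g(3) = 1/3
g′(3) = -1/9
g′′(3) = 2/27
g′′′(3) = -2/27
g^(4)(3) = 8/81
g^(5)(3) = -40/243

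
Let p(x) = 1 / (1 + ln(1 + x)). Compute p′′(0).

Expand as Σ (-1)^k u^k with u equal to the inner function's series.
The coefficient of x^2 in the expansion is 3/2, so p′′(0) = 2! * (3/2) = 3.

3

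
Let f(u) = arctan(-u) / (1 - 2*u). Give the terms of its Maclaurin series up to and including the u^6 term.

Use 1/(1 - r) = Σ r^k on the denominator, then take the Cauchy product.

-446*u^6/15 - 223*u^5/15 - 22*u^4/3 - 11*u^3/3 - 2*u^2 - u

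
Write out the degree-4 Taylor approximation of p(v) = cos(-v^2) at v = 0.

p(0) = 1
p′(0) = 0
p′′(0) = 0
p′′′(0) = 0
p^(4)(0) = -12
The Taylor polynomial is Σ p^(k)(0)/k! · v^k.

1 - v^4/2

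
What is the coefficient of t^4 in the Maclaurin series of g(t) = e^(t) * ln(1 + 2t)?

Write out both Maclaurin series and multiply, keeping only the needed powers.
g(0) = 0
g′(0) = 2
g′′(0) = 0
g′′′(0) = 10
g^(4)(0) = -48

-2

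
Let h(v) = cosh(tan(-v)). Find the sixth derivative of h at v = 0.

177

Plug the Maclaurin series of the inner function into that of the outer and collect terms.
From the series, [v^6] h = 59/240; multiply by 6! = 720 to get 177.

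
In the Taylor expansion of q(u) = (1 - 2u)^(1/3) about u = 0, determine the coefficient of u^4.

Differentiate repeatedly and evaluate at the center.
q(0) = 1
q′(0) = -2/3
q′′(0) = -8/9
q′′′(0) = -80/27
q^(4)(0) = -1280/81
So c_4 = q^(4)(0)/4! = -160/243.

-160/243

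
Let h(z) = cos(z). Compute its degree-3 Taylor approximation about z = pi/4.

Apply the Taylor formula c_k = f^(k)(a)/k!.
h(pi/4) = sqrt(2)/2
h′(pi/4) = -sqrt(2)/2
h′′(pi/4) = -sqrt(2)/2
h′′′(pi/4) = sqrt(2)/2
Dividing each by k! gives the coefficients c_0, ..., c_3.

sqrt(2)*(z - pi/4)^3/12 - sqrt(2)*(z - pi/4)^2/4 - sqrt(2)*(z - pi/4)/2 + sqrt(2)/2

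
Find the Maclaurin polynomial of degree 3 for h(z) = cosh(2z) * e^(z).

Write out both Maclaurin series and multiply, keeping only the needed powers.
h(0) = 1
h′(0) = 1
h′′(0) = 5
h′′′(0) = 13
Then c_k = h^(k)(0)/k! gives each Taylor coefficient.

13*z^3/6 + 5*z^2/2 + z + 1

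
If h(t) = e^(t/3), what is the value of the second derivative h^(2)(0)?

Compute the successive derivatives at the expansion point and divide by k!.
From the series, [t^2] h = 1/18; multiply by 2! = 2 to get 1/9.

1/9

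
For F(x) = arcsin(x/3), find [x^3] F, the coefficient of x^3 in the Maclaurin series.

[x^0] = 0;  [x^1] = 1/3;  [x^2] = 0;  [x^3] = 1/162.
So c_3 = F′′′(0)/3! = 1/162.

1/162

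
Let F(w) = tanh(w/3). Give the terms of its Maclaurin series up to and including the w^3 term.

-w^3/81 + w/3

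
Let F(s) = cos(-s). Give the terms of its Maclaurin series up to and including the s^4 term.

[s^0] = 1;  [s^1] = 0;  [s^2] = -1/2;  [s^3] = 0;  [s^4] = 1/24.

s^4/24 - s^2/2 + 1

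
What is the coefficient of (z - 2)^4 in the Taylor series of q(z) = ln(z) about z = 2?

-1/64

q(2) = ln(2)
q′(2) = 1/2
q′′(2) = -1/4
q′′′(2) = 1/4
q^(4)(2) = -3/8
So c_4 = q^(4)(2)/4! = -1/64.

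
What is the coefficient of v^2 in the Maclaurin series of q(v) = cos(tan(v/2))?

Plug the Maclaurin series of the inner function into that of the outer and collect terms.
q(0) = 1
q′(0) = 0
q′′(0) = -1/4

-1/8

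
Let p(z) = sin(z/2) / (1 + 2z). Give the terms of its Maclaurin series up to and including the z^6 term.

-30401*z^6/1920 + 30401*z^5/3840 - 95*z^4/24 + 95*z^3/48 - z^2 + z/2

Expand each factor separately, then convolve coefficients.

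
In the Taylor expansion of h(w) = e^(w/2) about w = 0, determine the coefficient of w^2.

1/8

h(0) = 1
h′(0) = 1/2
h′′(0) = 1/4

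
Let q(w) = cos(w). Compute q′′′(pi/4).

Use the known series and substitute for the argument.
The coefficient of (w - pi/4)^3 in the expansion is sqrt(2)/12, so q′′′(pi/4) = 3! * (sqrt(2)/12) = sqrt(2)/2.

sqrt(2)/2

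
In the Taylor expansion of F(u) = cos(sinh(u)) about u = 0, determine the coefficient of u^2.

Let u equal the inner series; expand the outer function in u and truncate.
F(0) = 1
F′(0) = 0
F′′(0) = -1
So c_2 = F′′(0)/2! = -1/2.

-1/2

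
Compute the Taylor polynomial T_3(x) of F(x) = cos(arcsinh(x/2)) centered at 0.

Substitute the inner expansion into the outer series and collect powers.

1 - x^2/8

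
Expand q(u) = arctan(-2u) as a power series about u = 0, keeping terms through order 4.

8*u^3/3 - 2*u

Compute the successive derivatives at the expansion point and divide by k!.
q(0) = 0
q′(0) = -2
q′′(0) = 0
q′′′(0) = 16
q^(4)(0) = 0
Dividing each by k! gives the coefficients c_0, ..., c_4.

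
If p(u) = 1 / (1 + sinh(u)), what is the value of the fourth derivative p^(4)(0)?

32

Expand as Σ (-1)^k u^k with u equal to the inner function's series.
The coefficient of u^4 in the expansion is 4/3, so p^(4)(0) = 4! * (4/3) = 32.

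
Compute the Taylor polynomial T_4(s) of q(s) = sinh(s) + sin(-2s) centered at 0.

3*s^3/2 - s

Expand each term separately and add.
[s^0] = 0;  [s^1] = -1;  [s^2] = 0;  [s^3] = 3/2;  [s^4] = 0.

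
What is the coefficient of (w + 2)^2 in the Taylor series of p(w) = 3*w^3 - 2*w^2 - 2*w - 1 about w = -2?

-20

p(-2) = -29
p′(-2) = 42
p′′(-2) = -40
So c_2 = p′′(-2)/2! = -20.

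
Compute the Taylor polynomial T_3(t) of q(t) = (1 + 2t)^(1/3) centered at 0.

40*t^3/81 - 4*t^2/9 + 2*t/3 + 1

Apply the Taylor formula c_k = f^(k)(a)/k!.
[t^0] = 1;  [t^1] = 2/3;  [t^2] = -4/9;  [t^3] = 40/81.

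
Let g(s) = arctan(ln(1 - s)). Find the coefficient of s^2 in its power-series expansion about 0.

-1/2

Compose series: expand the inner function first, then feed it into the outer expansion.
g(0) = 0
g′(0) = -1
g′′(0) = -1
So c_2 = g′′(0)/2! = -1/2.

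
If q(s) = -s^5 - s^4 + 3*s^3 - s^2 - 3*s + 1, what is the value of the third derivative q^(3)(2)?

-270

The coefficient of (s - 2)^3 in the expansion is -45, so q′′′(2) = 3! * (-45) = -270.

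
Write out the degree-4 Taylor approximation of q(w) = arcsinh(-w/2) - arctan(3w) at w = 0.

Combine the two series term by term.

433*w^3/48 - 7*w/2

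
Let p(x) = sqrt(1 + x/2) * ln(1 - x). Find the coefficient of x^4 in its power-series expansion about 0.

-125/384

Write out both Maclaurin series and multiply, keeping only the needed powers.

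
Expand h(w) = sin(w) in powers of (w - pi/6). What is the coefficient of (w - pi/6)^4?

1/48

h(pi/6) = 1/2
h′(pi/6) = sqrt(3)/2
h′′(pi/6) = -1/2
h′′′(pi/6) = -sqrt(3)/2
h^(4)(pi/6) = 1/2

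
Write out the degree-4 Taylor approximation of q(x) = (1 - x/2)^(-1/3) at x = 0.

[x^0] = 1;  [x^1] = 1/6;  [x^2] = 1/18;  [x^3] = 7/324;  [x^4] = 35/3888.

35*x^4/3888 + 7*x^3/324 + x^2/18 + x/6 + 1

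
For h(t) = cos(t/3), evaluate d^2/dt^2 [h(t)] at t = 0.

Differentiate repeatedly and evaluate at the center.
The coefficient of t^2 in the expansion is -1/18, so h′′(0) = 2! * (-1/18) = -1/9.

-1/9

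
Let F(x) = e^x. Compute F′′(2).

e^(2)

From the series, [(x - 2)^2] F = e^(2)/2; multiply by 2! = 2 to get e^(2).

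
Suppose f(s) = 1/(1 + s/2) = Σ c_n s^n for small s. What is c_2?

1/4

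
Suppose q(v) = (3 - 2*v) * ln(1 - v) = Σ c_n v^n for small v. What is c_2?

1/2

Multiply each power in the prefactor through the base expansion.
q(0) = 0
q′(0) = -3
q′′(0) = 1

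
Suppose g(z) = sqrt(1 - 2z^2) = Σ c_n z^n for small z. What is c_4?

-1/2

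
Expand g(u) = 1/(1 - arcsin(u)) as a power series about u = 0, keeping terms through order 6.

Plug the Maclaurin series of the inner function into that of the outer and collect terms.
g(0) = 1
g′(0) = 1
g′′(0) = 2
g′′′(0) = 7
g^(4)(0) = 32
g^(5)(0) = 189
g^(6)(0) = 1328

83*u^6/45 + 63*u^5/40 + 4*u^4/3 + 7*u^3/6 + u^2 + u + 1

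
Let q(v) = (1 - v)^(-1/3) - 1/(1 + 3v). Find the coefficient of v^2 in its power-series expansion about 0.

Expand each term separately and add.
q(0) = 0
q′(0) = 10/3
q′′(0) = -158/9

-79/9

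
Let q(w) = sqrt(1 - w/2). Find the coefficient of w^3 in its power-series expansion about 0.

q(0) = 1
q′(0) = -1/4
q′′(0) = -1/16
q′′′(0) = -3/64
So c_3 = q′′′(0)/3! = -1/128.

-1/128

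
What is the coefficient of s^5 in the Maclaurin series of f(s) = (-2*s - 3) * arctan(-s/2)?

Shift and add copies of the series according to the polynomial's terms.

3/160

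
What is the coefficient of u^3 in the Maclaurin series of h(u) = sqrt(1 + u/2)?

1/128

h(0) = 1
h′(0) = 1/4
h′′(0) = -1/16
h′′′(0) = 3/64
The Taylor polynomial is Σ h^(k)(0)/k! · u^k.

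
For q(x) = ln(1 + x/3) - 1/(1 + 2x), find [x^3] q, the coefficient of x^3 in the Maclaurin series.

649/81

Expand each term separately and add.
So c_3 = q′′′(0)/3! = 649/81.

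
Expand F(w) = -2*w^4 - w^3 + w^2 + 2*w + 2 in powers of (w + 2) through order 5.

-2*(w + 2)^4 + 15*(w + 2)^3 - 41*(w + 2)^2 + 50*(w + 2) - 22

F(-2) = -22
F′(-2) = 50
F′′(-2) = -82
F′′′(-2) = 90
F^(4)(-2) = -48
F^(5)(-2) = 0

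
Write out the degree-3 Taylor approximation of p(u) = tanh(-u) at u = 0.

Apply the Taylor formula c_k = f^(k)(a)/k!.
p(0) = 0
p′(0) = -1
p′′(0) = 0
p′′′(0) = 2

u^3/3 - u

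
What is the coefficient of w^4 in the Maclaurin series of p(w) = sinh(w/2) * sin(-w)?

1/16

Expand each factor separately, then convolve coefficients.
p(0) = 0
p′(0) = 0
p′′(0) = -1
p′′′(0) = 0
p^(4)(0) = 3/2
The Taylor polynomial is Σ p^(k)(0)/k! · w^k.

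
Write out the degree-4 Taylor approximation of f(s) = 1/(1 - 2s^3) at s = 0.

2*s^3 + 1

Apply the Taylor formula c_k = f^(k)(a)/k!.
f(0) = 1
f′(0) = 0
f′′(0) = 0
f′′′(0) = 12
f^(4)(0) = 0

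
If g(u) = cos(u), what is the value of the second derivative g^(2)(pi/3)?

-1/2

The coefficient of (u - pi/3)^2 in the expansion is -1/4, so g′′(pi/3) = 2! * (-1/4) = -1/2.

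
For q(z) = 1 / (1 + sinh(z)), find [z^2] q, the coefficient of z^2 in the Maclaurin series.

1

Expand as Σ (-1)^k u^k with u equal to the inner function's series.
q(0) = 1
q′(0) = -1
q′′(0) = 2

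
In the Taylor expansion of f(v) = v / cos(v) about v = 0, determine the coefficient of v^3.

Write the quotient as an unknown series and match coefficients against numerator = denominator · series.
[v^0] = 0;  [v^1] = 1;  [v^2] = 0;  [v^3] = 1/2.
So c_3 = f′′′(0)/3! = 1/2.

1/2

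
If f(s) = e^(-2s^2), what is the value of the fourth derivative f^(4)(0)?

48

The coefficient of s^4 in the expansion is 2, so f^(4)(0) = 4! * (2) = 48.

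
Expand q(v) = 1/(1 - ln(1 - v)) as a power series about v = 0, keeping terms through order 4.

v^4/6 - v^3/3 + v^2/2 - v + 1

Compose series: expand the inner function first, then feed it into the outer expansion.
q(0) = 1
q′(0) = -1
q′′(0) = 1
q′′′(0) = -2
q^(4)(0) = 4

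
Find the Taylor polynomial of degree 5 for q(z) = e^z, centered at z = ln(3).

(z - ln(3))^5/40 + (z - ln(3))^4/8 + (z - ln(3))^3/2 + 3*(z - ln(3))^2/2 + 3*(z - ln(3)) + 3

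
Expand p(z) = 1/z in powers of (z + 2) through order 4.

-(z + 2)^4/32 - (z + 2)^3/16 - (z + 2)^2/8 - (z + 2)/4 - 1/2

Use the known series and substitute for the argument.
[(z + 2)^0] = -1/2;  [(z + 2)^1] = -1/4;  [(z + 2)^2] = -1/8;  [(z + 2)^3] = -1/16;  [(z + 2)^4] = -1/32.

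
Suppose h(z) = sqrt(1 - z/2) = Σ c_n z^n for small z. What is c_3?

-1/128

[z^0] = 1;  [z^1] = -1/4;  [z^2] = -1/32;  [z^3] = -1/128.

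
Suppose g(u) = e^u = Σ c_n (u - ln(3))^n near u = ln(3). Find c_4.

1/8

g(ln(3)) = 3
g′(ln(3)) = 3
g′′(ln(3)) = 3
g′′′(ln(3)) = 3
g^(4)(ln(3)) = 3
So c_4 = g^(4)(ln(3))/4! = 1/8.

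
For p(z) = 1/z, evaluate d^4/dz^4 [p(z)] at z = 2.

From the series, [(z - 2)^4] p = 1/32; multiply by 4! = 24 to get 3/4.

3/4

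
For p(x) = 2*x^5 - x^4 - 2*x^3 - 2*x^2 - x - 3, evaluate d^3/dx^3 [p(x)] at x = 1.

From the series, [(x - 1)^3] p = 14; multiply by 3! = 6 to get 84.

84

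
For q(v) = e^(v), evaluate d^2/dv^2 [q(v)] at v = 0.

1

Compute the successive derivatives at the expansion point and divide by k!.
From the series, [v^2] q = 1/2; multiply by 2! = 2 to get 1.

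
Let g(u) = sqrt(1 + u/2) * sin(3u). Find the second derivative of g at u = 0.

Write out both Maclaurin series and multiply, keeping only the needed powers.
The coefficient of u^2 in the expansion is 3/4, so g′′(0) = 2! * (3/4) = 3/2.

3/2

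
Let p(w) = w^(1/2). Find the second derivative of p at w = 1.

The coefficient of (w - 1)^2 in the expansion is -1/8, so p′′(1) = 2! * (-1/8) = -1/4.

-1/4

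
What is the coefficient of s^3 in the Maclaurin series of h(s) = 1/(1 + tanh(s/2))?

Substitute the inner expansion into the outer series and collect powers.
[s^0] = 1;  [s^1] = -1/2;  [s^2] = 1/4;  [s^3] = -1/12.

-1/12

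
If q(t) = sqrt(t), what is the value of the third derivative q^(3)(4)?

3/256

Use the known series and substitute for the argument.
The coefficient of (t - 4)^3 in the expansion is 1/512, so q′′′(4) = 3! * (1/512) = 3/256.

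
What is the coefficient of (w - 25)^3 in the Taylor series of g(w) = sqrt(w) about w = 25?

1/50000

g(25) = 5
g′(25) = 1/10
g′′(25) = -1/500
g′′′(25) = 3/25000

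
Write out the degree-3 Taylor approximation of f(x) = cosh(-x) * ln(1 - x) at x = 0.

-5*x^3/6 - x^2/2 - x

Take the Cauchy product of the two expansions.
[x^0] = 0;  [x^1] = -1;  [x^2] = -1/2;  [x^3] = -5/6.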